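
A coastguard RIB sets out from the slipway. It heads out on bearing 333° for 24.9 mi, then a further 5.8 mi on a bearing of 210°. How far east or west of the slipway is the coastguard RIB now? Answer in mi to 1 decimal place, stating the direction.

14.2 mi west

Leg 1 (333°, 24.9 mi): east 24.9 sin 333° = -11.30, north 24.9 cos 333° = 22.19
Leg 2 (210°, 5.8 mi): east 5.8 sin 210° = -2.90, north 5.8 cos 210° = -5.02
Net east component: -14.20 mi.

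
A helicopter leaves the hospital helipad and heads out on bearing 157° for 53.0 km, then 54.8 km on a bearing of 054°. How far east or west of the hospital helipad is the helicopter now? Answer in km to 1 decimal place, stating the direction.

Leg 1 (157°, 53.0 km): east 53.0 sin 157° = 20.71, north 53.0 cos 157° = -48.79
Leg 2 (054°, 54.8 km): east 54.8 sin 54° = 44.33, north 54.8 cos 54° = 32.21
Net east component: 65.04 km.

65.0 km east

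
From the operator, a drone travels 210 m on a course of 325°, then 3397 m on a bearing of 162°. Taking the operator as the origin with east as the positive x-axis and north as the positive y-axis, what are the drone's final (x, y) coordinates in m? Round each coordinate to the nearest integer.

Leg 1 (325°, 210 m): east 210 sin 325° = -120.45, north 210 cos 325° = 172.02
Leg 2 (162°, 3397 m): east 3397 sin 162° = 1049.73, north 3397 cos 162° = -3230.74
Summing: 929.28 m east, -3058.72 m north → (929, -3059).

(929, -3059)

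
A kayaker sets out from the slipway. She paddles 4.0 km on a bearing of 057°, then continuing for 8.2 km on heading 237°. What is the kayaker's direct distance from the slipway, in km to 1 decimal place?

Leg 1 (057°, 4.0 km): east 4.0 sin 57° = 3.35, north 4.0 cos 57° = 2.18
Leg 2 (237°, 8.2 km): east 8.2 sin 237° = -6.88, north 8.2 cos 237° = -4.47
Net: -3.52 east, -2.29 north. Distance = √((-3.52)² + (-2.29)²) = 4.200 km.

4.2 km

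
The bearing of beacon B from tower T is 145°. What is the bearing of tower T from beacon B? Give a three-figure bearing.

Back-bearing = 145° + 180° = 325°.

325°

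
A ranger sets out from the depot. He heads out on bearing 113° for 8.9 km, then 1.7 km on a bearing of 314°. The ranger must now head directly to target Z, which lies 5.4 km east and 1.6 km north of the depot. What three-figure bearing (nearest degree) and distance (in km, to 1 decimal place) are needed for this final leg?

338°, 4.2 km

Leg 1 (113°, 8.9 km): east 8.9 sin 113° = 8.19, north 8.9 cos 113° = -3.48
Leg 2 (314°, 1.7 km): east 1.7 sin 314° = -1.22, north 1.7 cos 314° = 1.18
Current position: (6.97, -2.30). Target: (5.4, 1.6). Remaining: Δeast = -1.57, Δnorth = 3.90.
Bearing = atan2(-1.57, 3.90) mod 360° = 338.06°; distance = √((-1.57)² + (3.90)²) = 4.201 km.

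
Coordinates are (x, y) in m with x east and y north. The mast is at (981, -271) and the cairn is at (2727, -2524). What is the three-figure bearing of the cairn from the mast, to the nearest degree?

Δeast = 2727 − 981 = 1746.00; Δnorth = -2524 − -271 = -2253.00.
Bearing = atan2(Δeast, Δnorth) mod 360° = 142.23° ≈ 142°.

142°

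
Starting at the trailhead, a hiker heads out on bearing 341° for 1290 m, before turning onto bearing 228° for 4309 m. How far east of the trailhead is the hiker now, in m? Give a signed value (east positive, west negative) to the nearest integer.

Leg 1 (341°, 1290 m): east 1290 sin 341° = -419.98, north 1290 cos 341° = 1219.72
Leg 2 (228°, 4309 m): east 4309 sin 228° = -3202.21, north 4309 cos 228° = -2883.28
Net east component: -3622.19 m.

-3622 m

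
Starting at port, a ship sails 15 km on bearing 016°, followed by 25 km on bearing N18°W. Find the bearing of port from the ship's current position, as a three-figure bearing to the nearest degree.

175°

Leg 1 (016°, 15 km): east 15 sin 16° = 4.13, north 15 cos 16° = 14.42
Leg 2 (N18°W, 25 km): east 25 sin 342° = -7.73, north 25 cos 342° = 23.78
Net displacement: -3.59 east, 38.20 north. Direction back to start is (3.59, -38.20): bearing = atan2(3.59, -38.20) mod 360° = 174.63° ≈ 175°.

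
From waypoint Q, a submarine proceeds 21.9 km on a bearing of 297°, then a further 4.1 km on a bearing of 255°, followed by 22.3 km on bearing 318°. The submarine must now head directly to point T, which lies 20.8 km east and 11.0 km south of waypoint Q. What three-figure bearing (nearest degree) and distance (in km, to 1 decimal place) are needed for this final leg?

122°, 69.5 km

Leg 1 (297°, 21.9 km): east 21.9 sin 297° = -19.51, north 21.9 cos 297° = 9.94
Leg 2 (255°, 4.1 km): east 4.1 sin 255° = -3.96, north 4.1 cos 255° = -1.06
Leg 3 (318°, 22.3 km): east 22.3 sin 318° = -14.92, north 22.3 cos 318° = 16.57
Current position: (-38.39, 25.45). Target: (20.8, -11.0). Remaining: Δeast = 59.19, Δnorth = -36.45.
Bearing = atan2(59.19, -36.45) mod 360° = 121.63°; distance = √((59.19)² + (-36.45)²) = 69.519 km.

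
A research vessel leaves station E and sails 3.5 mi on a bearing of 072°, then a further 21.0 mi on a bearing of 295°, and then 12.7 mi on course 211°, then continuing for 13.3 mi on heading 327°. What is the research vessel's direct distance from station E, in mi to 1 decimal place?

Leg 1 (072°, 3.5 mi): east 3.5 sin 72° = 3.33, north 3.5 cos 72° = 1.08
Leg 2 (295°, 21.0 mi): east 21.0 sin 295° = -19.03, north 21.0 cos 295° = 8.87
Leg 3 (211°, 12.7 mi): east 12.7 sin 211° = -6.54, north 12.7 cos 211° = -10.89
Leg 4 (327°, 13.3 mi): east 13.3 sin 327° = -7.24, north 13.3 cos 327° = 11.15
Net: -29.49 east, 10.22 north. Distance = √((-29.49)² + (10.22)²) = 31.211 mi.

31.2 mi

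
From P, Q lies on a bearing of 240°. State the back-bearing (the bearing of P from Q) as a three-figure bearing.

060°

Back-bearing = 240° − 180° = 060°.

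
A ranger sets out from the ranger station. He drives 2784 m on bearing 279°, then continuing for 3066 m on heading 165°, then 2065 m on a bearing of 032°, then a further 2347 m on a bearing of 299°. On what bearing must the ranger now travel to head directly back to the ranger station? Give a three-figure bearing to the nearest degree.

097°

Leg 1 (279°, 2784 m): east 2784 sin 279° = -2749.72, north 2784 cos 279° = 435.51
Leg 2 (165°, 3066 m): east 3066 sin 165° = 793.54, north 3066 cos 165° = -2961.53
Leg 3 (032°, 2065 m): east 2065 sin 32° = 1094.28, north 2065 cos 32° = 1751.22
Leg 4 (299°, 2347 m): east 2347 sin 299° = -2052.73, north 2347 cos 299° = 1137.85
Net displacement: -2914.63 east, 363.05 north. Direction back to start is (2914.63, -363.05): bearing = atan2(2914.63, -363.05) mod 360° = 97.10° ≈ 097°.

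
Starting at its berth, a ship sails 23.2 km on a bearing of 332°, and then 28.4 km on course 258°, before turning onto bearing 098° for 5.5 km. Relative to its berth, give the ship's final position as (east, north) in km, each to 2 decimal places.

Leg 1 (332°, 23.2 km): east 23.2 sin 332° = -10.89, north 23.2 cos 332° = 20.48
Leg 2 (258°, 28.4 km): east 28.4 sin 258° = -27.78, north 28.4 cos 258° = -5.90
Leg 3 (098°, 5.5 km): east 5.5 sin 98° = 5.45, north 5.5 cos 98° = -0.77
Summing: -33.22 km east, 13.81 km north → (-33.22, 13.81).

(-33.22, 13.81)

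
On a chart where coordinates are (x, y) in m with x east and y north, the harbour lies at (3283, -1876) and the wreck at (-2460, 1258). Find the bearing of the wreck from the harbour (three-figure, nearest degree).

299°

Δeast = -2460 − 3283 = -5743.00; Δnorth = 1258 − -1876 = 3134.00.
Bearing = atan2(Δeast, Δnorth) mod 360° = 298.62° ≈ 299°.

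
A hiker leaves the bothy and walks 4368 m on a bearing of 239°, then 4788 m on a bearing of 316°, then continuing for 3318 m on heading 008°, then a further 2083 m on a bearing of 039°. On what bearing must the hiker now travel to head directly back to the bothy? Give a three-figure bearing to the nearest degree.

Leg 1 (239°, 4368 m): east 4368 sin 239° = -3744.11, north 4368 cos 239° = -2249.69
Leg 2 (316°, 4788 m): east 4788 sin 316° = -3326.02, north 4788 cos 316° = 3444.20
Leg 3 (008°, 3318 m): east 3318 sin 8° = 461.78, north 3318 cos 8° = 3285.71
Leg 4 (039°, 2083 m): east 2083 sin 39° = 1310.87, north 2083 cos 39° = 1618.80
Net displacement: -5297.48 east, 6099.02 north. Direction back to start is (5297.48, -6099.02): bearing = atan2(5297.48, -6099.02) mod 360° = 139.02° ≈ 139°.

139°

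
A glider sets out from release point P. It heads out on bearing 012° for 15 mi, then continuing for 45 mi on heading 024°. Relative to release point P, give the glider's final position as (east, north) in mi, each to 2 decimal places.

Leg 1 (012°, 15 mi): east 15 sin 12° = 3.12, north 15 cos 12° = 14.67
Leg 2 (024°, 45 mi): east 45 sin 24° = 18.30, north 45 cos 24° = 41.11
Summing: 21.42 mi east, 55.78 mi north → (21.42, 55.78).

(21.42, 55.78)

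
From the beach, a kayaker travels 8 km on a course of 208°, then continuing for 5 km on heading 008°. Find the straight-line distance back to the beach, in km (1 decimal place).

Leg 1 (208°, 8 km): east 8 sin 208° = -3.76, north 8 cos 208° = -7.06
Leg 2 (008°, 5 km): east 5 sin 8° = 0.70, north 5 cos 8° = 4.95
Net: -3.06 east, -2.11 north. Distance = √((-3.06)² + (-2.11)²) = 3.718 km.

3.7 km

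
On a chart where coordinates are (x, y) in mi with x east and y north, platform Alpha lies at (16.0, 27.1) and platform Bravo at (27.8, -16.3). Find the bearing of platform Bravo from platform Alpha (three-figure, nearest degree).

Δeast = 27.8 − 16.0 = 11.80; Δnorth = -16.3 − 27.1 = -43.40.
Bearing = atan2(Δeast, Δnorth) mod 360° = 164.79° ≈ 165°.

165°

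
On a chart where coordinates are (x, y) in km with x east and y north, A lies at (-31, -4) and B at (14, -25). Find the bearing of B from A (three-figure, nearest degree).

Δeast = 14 − -31 = 45.00; Δnorth = -25 − -4 = -21.00.
Bearing = atan2(Δeast, Δnorth) mod 360° = 115.02° ≈ 115°.

115°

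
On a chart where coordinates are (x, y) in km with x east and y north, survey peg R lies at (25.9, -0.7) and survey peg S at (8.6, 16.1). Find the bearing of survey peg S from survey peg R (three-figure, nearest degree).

Δeast = 8.6 − 25.9 = -17.30; Δnorth = 16.1 − -0.7 = 16.80.
Bearing = atan2(Δeast, Δnorth) mod 360° = 314.16° ≈ 314°.

314°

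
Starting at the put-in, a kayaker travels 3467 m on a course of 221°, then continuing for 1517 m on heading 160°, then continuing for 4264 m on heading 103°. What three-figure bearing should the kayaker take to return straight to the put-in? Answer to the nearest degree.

Leg 1 (221°, 3467 m): east 3467 sin 221° = -2274.56, north 3467 cos 221° = -2616.58
Leg 2 (160°, 1517 m): east 1517 sin 160° = 518.84, north 1517 cos 160° = -1425.51
Leg 3 (103°, 4264 m): east 4264 sin 103° = 4154.71, north 4264 cos 103° = -959.19
Net displacement: 2399.00 east, -5001.28 north. Direction back to start is (-2399.00, 5001.28): bearing = atan2(-2399.00, 5001.28) mod 360° = 334.37° ≈ 334°.

334°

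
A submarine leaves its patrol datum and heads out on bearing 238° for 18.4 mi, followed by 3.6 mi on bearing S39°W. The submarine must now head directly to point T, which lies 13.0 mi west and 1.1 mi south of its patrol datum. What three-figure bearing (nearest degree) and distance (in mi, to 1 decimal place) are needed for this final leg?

Leg 1 (238°, 18.4 mi): east 18.4 sin 238° = -15.60, north 18.4 cos 238° = -9.75
Leg 2 (S39°W, 3.6 mi): east 3.6 sin 219° = -2.27, north 3.6 cos 219° = -2.80
Current position: (-17.87, -12.55). Target: (-13.0, -1.1). Remaining: Δeast = 4.87, Δnorth = 11.45.
Bearing = atan2(4.87, 11.45) mod 360° = 23.04°; distance = √((4.87)² + (11.45)²) = 12.441 mi.

023°, 12.4 mi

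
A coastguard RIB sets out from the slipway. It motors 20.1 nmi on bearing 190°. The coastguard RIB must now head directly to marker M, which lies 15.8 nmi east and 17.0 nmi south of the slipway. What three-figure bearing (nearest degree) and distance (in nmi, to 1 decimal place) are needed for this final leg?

082°, 19.5 nmi

Leg 1 (190°, 20.1 nmi): east 20.1 sin 190° = -3.49, north 20.1 cos 190° = -19.79
Current position: (-3.49, -19.79). Target: (15.8, -17.0). Remaining: Δeast = 19.29, Δnorth = 2.79.
Bearing = atan2(19.29, 2.79) mod 360° = 81.76°; distance = √((19.29)² + (2.79)²) = 19.492 nmi.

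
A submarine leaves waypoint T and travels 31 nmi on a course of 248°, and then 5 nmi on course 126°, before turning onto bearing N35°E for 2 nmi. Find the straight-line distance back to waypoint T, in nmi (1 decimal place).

26.9 nmi

Leg 1 (248°, 31 nmi): east 31 sin 248° = -28.74, north 31 cos 248° = -11.61
Leg 2 (126°, 5 nmi): east 5 sin 126° = 4.05, north 5 cos 126° = -2.94
Leg 3 (N35°E, 2 nmi): east 2 sin 35° = 1.15, north 2 cos 35° = 1.64
Net: -23.55 east, -12.91 north. Distance = √((-23.55)² + (-12.91)²) = 26.859 nmi.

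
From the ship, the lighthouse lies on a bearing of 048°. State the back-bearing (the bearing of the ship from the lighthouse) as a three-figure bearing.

228°

Back-bearing = 048° + 180° = 228°.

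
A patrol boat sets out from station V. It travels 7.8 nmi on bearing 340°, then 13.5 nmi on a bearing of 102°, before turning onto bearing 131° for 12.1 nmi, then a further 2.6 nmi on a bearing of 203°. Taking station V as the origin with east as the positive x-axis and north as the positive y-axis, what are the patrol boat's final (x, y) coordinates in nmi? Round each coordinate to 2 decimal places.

(18.65, -5.81)

Leg 1 (340°, 7.8 nmi): east 7.8 sin 340° = -2.67, north 7.8 cos 340° = 7.33
Leg 2 (102°, 13.5 nmi): east 13.5 sin 102° = 13.20, north 13.5 cos 102° = -2.81
Leg 3 (131°, 12.1 nmi): east 12.1 sin 131° = 9.13, north 12.1 cos 131° = -7.94
Leg 4 (203°, 2.6 nmi): east 2.6 sin 203° = -1.02, north 2.6 cos 203° = -2.39
Summing: 18.65 nmi east, -5.81 nmi north → (18.65, -5.81).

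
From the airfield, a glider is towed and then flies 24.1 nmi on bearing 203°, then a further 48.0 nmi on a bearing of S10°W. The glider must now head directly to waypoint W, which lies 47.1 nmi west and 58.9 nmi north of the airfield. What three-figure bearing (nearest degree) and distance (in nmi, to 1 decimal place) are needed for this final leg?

347°, 131.7 nmi

Leg 1 (203°, 24.1 nmi): east 24.1 sin 203° = -9.42, north 24.1 cos 203° = -22.18
Leg 2 (S10°W, 48.0 nmi): east 48.0 sin 190° = -8.34, north 48.0 cos 190° = -47.27
Current position: (-17.75, -69.45). Target: (-47.1, 58.9). Remaining: Δeast = -29.35, Δnorth = 128.35.
Bearing = atan2(-29.35, 128.35) mod 360° = 347.12°; distance = √((-29.35)² + (128.35)²) = 131.667 nmi.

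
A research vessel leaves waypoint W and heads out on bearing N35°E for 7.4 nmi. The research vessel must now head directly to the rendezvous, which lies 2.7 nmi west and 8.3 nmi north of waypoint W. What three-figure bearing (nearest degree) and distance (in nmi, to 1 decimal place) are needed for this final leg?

288°, 7.3 nmi

Leg 1 (N35°E, 7.4 nmi): east 7.4 sin 35° = 4.24, north 7.4 cos 35° = 6.06
Current position: (4.24, 6.06). Target: (-2.7, 8.3). Remaining: Δeast = -6.94, Δnorth = 2.24.
Bearing = atan2(-6.94, 2.24) mod 360° = 287.86°; distance = √((-6.94)² + (2.24)²) = 7.296 nmi.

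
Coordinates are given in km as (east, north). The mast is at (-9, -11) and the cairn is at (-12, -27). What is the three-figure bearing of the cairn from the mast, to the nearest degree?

191°

Δeast = -12 − -9 = -3.00; Δnorth = -27 − -11 = -16.00.
Bearing = atan2(Δeast, Δnorth) mod 360° = 190.62° ≈ 191°.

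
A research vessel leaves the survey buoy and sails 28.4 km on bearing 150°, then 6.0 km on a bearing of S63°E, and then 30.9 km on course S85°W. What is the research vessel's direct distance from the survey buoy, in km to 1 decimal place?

Leg 1 (150°, 28.4 km): east 28.4 sin 150° = 14.20, north 28.4 cos 150° = -24.60
Leg 2 (S63°E, 6.0 km): east 6.0 sin 117° = 5.35, north 6.0 cos 117° = -2.72
Leg 3 (S85°W, 30.9 km): east 30.9 sin 265° = -30.78, north 30.9 cos 265° = -2.69
Net: -11.24 east, -30.01 north. Distance = √((-11.24)² + (-30.01)²) = 32.047 km.

32.0 km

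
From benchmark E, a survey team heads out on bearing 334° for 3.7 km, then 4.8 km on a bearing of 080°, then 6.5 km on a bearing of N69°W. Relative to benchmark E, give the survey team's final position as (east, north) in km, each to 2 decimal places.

Leg 1 (334°, 3.7 km): east 3.7 sin 334° = -1.62, north 3.7 cos 334° = 3.33
Leg 2 (080°, 4.8 km): east 4.8 sin 80° = 4.73, north 4.8 cos 80° = 0.83
Leg 3 (N69°W, 6.5 km): east 6.5 sin 291° = -6.07, north 6.5 cos 291° = 2.33
Summing: -2.96 km east, 6.49 km north → (-2.96, 6.49).

(-2.96, 6.49)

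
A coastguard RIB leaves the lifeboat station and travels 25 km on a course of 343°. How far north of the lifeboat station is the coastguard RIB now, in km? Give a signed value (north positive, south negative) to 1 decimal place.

23.9 km

Leg 1 (343°, 25 km): east 25 sin 343° = -7.31, north 25 cos 343° = 23.91
Net north component: 23.91 km.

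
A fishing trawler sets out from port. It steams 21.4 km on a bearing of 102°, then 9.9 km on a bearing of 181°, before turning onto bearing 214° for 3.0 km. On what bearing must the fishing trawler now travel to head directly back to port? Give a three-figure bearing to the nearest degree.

311°

Leg 1 (102°, 21.4 km): east 21.4 sin 102° = 20.93, north 21.4 cos 102° = -4.45
Leg 2 (181°, 9.9 km): east 9.9 sin 181° = -0.17, north 9.9 cos 181° = -9.90
Leg 3 (214°, 3.0 km): east 3.0 sin 214° = -1.68, north 3.0 cos 214° = -2.49
Net displacement: 19.08 east, -16.83 north. Direction back to start is (-19.08, 16.83): bearing = atan2(-19.08, 16.83) mod 360° = 311.42° ≈ 311°.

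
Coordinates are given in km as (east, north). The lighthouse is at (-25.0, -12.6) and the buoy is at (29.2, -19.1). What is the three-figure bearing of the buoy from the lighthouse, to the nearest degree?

Δeast = 29.2 − -25.0 = 54.20; Δnorth = -19.1 − -12.6 = -6.50.
Bearing = atan2(Δeast, Δnorth) mod 360° = 96.84° ≈ 097°.

097°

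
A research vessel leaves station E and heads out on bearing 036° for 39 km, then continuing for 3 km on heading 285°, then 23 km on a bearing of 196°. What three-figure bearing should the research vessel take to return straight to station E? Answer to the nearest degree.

233°

Leg 1 (036°, 39 km): east 39 sin 36° = 22.92, north 39 cos 36° = 31.55
Leg 2 (285°, 3 km): east 3 sin 285° = -2.90, north 3 cos 285° = 0.78
Leg 3 (196°, 23 km): east 23 sin 196° = -6.34, north 23 cos 196° = -22.11
Net displacement: 13.69 east, 10.22 north. Direction back to start is (-13.69, -10.22): bearing = atan2(-13.69, -10.22) mod 360° = 233.25° ≈ 233°.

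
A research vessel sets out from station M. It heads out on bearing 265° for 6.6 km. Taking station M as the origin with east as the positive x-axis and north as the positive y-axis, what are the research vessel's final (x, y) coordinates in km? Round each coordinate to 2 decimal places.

(-6.57, -0.58)

Leg 1 (265°, 6.6 km): east 6.6 sin 265° = -6.57, north 6.6 cos 265° = -0.58
Summing: -6.57 km east, -0.58 km north → (-6.57, -0.58).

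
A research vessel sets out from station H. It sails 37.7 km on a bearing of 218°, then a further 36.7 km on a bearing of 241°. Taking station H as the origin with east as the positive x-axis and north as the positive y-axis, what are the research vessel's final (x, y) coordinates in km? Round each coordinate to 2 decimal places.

Leg 1 (218°, 37.7 km): east 37.7 sin 218° = -23.21, north 37.7 cos 218° = -29.71
Leg 2 (241°, 36.7 km): east 36.7 sin 241° = -32.10, north 36.7 cos 241° = -17.79
Summing: -55.31 km east, -47.50 km north → (-55.31, -47.50).

(-55.31, -47.50)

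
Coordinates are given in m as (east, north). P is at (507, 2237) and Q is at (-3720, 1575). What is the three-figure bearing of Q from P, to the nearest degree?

261°

Δeast = -3720 − 507 = -4227.00; Δnorth = 1575 − 2237 = -662.00.
Bearing = atan2(Δeast, Δnorth) mod 360° = 261.10° ≈ 261°.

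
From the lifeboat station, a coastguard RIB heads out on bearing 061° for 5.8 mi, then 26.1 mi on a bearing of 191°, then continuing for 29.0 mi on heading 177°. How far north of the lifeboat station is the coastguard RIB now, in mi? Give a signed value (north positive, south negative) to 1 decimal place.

Leg 1 (061°, 5.8 mi): east 5.8 sin 61° = 5.07, north 5.8 cos 61° = 2.81
Leg 2 (191°, 26.1 mi): east 26.1 sin 191° = -4.98, north 26.1 cos 191° = -25.62
Leg 3 (177°, 29.0 mi): east 29.0 sin 177° = 1.52, north 29.0 cos 177° = -28.96
Net north component: -51.77 mi.

-51.8 mi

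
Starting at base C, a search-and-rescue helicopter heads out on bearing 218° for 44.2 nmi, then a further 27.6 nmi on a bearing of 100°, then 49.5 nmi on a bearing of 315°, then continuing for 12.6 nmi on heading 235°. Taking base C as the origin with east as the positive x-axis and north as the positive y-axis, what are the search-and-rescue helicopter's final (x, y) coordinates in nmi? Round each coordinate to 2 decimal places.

Leg 1 (218°, 44.2 nmi): east 44.2 sin 218° = -27.21, north 44.2 cos 218° = -34.83
Leg 2 (100°, 27.6 nmi): east 27.6 sin 100° = 27.18, north 27.6 cos 100° = -4.79
Leg 3 (315°, 49.5 nmi): east 49.5 sin 315° = -35.00, north 49.5 cos 315° = 35.00
Leg 4 (235°, 12.6 nmi): east 12.6 sin 235° = -10.32, north 12.6 cos 235° = -7.23
Summing: -45.35 nmi east, -11.85 nmi north → (-45.35, -11.85).

(-45.35, -11.85)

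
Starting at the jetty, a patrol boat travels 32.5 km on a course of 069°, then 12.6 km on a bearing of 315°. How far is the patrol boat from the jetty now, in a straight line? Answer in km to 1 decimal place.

Leg 1 (069°, 32.5 km): east 32.5 sin 69° = 30.34, north 32.5 cos 69° = 11.65
Leg 2 (315°, 12.6 km): east 12.6 sin 315° = -8.91, north 12.6 cos 315° = 8.91
Net: 21.43 east, 20.56 north. Distance = √((21.43)² + (20.56)²) = 29.697 km.

29.7 km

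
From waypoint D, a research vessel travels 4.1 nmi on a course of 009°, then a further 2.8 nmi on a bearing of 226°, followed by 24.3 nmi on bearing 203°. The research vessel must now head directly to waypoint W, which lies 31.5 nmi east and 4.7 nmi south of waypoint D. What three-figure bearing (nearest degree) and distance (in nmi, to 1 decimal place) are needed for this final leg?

070°, 45.1 nmi

Leg 1 (009°, 4.1 nmi): east 4.1 sin 9° = 0.64, north 4.1 cos 9° = 4.05
Leg 2 (226°, 2.8 nmi): east 2.8 sin 226° = -2.01, north 2.8 cos 226° = -1.95
Leg 3 (203°, 24.3 nmi): east 24.3 sin 203° = -9.49, north 24.3 cos 203° = -22.37
Current position: (-10.87, -20.26). Target: (31.5, -4.7). Remaining: Δeast = 42.37, Δnorth = 15.56.
Bearing = atan2(42.37, 15.56) mod 360° = 69.83°; distance = √((42.37)² + (15.56)²) = 45.136 nmi.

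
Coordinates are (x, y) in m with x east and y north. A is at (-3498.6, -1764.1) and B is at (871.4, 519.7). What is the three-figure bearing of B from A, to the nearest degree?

Δeast = 871.4 − -3498.6 = 4370.00; Δnorth = 519.7 − -1764.1 = 2283.80.
Bearing = atan2(Δeast, Δnorth) mod 360° = 62.41° ≈ 062°.

062°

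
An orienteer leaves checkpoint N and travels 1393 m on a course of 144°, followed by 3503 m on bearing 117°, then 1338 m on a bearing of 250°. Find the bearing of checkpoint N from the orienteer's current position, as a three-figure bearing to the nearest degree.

Leg 1 (144°, 1393 m): east 1393 sin 144° = 818.78, north 1393 cos 144° = -1126.96
Leg 2 (117°, 3503 m): east 3503 sin 117° = 3121.20, north 3503 cos 117° = -1590.33
Leg 3 (250°, 1338 m): east 1338 sin 250° = -1257.31, north 1338 cos 250° = -457.62
Net displacement: 2682.67 east, -3174.91 north. Direction back to start is (-2682.67, 3174.91): bearing = atan2(-2682.67, 3174.91) mod 360° = 319.80° ≈ 320°.

320°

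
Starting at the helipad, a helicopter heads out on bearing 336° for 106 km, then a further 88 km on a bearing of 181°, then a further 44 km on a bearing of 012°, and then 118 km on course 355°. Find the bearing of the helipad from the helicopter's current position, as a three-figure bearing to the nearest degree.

165°

Leg 1 (336°, 106 km): east 106 sin 336° = -43.11, north 106 cos 336° = 96.84
Leg 2 (181°, 88 km): east 88 sin 181° = -1.54, north 88 cos 181° = -87.99
Leg 3 (012°, 44 km): east 44 sin 12° = 9.15, north 44 cos 12° = 43.04
Leg 4 (355°, 118 km): east 118 sin 355° = -10.28, north 118 cos 355° = 117.55
Net displacement: -45.79 east, 169.44 north. Direction back to start is (45.79, -169.44): bearing = atan2(45.79, -169.44) mod 360° = 164.88° ≈ 165°.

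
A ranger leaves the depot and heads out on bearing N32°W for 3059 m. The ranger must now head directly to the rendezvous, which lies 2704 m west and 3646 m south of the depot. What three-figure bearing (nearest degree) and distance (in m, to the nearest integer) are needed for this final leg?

Leg 1 (N32°W, 3059 m): east 3059 sin 328° = -1621.02, north 3059 cos 328° = 2594.18
Current position: (-1621.02, 2594.18). Target: (-2704, -3646). Remaining: Δeast = -1082.98, Δnorth = -6240.18.
Bearing = atan2(-1082.98, -6240.18) mod 360° = 189.85°; distance = √((-1082.98)² + (-6240.18)²) = 6333.457 m.

190°, 6333 m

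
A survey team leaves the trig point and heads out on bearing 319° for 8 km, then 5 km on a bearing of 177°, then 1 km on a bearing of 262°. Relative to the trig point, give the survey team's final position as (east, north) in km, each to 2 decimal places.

Leg 1 (319°, 8 km): east 8 sin 319° = -5.25, north 8 cos 319° = 6.04
Leg 2 (177°, 5 km): east 5 sin 177° = 0.26, north 5 cos 177° = -4.99
Leg 3 (262°, 1 km): east 1 sin 262° = -0.99, north 1 cos 262° = -0.14
Summing: -5.98 km east, 0.91 km north → (-5.98, 0.91).

(-5.98, 0.91)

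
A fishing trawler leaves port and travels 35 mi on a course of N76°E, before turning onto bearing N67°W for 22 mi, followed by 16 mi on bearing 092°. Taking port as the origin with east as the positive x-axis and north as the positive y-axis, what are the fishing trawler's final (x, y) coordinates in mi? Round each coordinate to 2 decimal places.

(29.70, 16.50)

Leg 1 (N76°E, 35 mi): east 35 sin 76° = 33.96, north 35 cos 76° = 8.47
Leg 2 (N67°W, 22 mi): east 22 sin 293° = -20.25, north 22 cos 293° = 8.60
Leg 3 (092°, 16 mi): east 16 sin 92° = 15.99, north 16 cos 92° = -0.56
Summing: 29.70 mi east, 16.50 mi north → (29.70, 16.50).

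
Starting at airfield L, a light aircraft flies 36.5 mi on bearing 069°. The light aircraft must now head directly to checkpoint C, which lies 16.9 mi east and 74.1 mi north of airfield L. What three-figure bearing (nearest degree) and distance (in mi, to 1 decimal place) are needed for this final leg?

344°, 63.4 mi

Leg 1 (069°, 36.5 mi): east 36.5 sin 69° = 34.08, north 36.5 cos 69° = 13.08
Current position: (34.08, 13.08). Target: (16.9, 74.1). Remaining: Δeast = -17.18, Δnorth = 61.02.
Bearing = atan2(-17.18, 61.02) mod 360° = 344.28°; distance = √((-17.18)² + (61.02)²) = 63.391 mi.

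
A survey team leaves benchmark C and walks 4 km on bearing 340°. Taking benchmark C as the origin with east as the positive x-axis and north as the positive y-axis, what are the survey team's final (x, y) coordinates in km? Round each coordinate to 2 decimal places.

Leg 1 (340°, 4 km): east 4 sin 340° = -1.37, north 4 cos 340° = 3.76
Summing: -1.37 km east, 3.76 km north → (-1.37, 3.76).

(-1.37, 3.76)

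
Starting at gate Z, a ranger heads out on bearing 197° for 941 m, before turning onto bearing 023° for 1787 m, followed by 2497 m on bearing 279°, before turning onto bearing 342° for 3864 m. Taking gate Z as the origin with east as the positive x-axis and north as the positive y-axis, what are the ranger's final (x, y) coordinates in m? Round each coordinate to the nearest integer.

(-3237, 4811)

Leg 1 (197°, 941 m): east 941 sin 197° = -275.12, north 941 cos 197° = -899.88
Leg 2 (023°, 1787 m): east 1787 sin 23° = 698.24, north 1787 cos 23° = 1644.94
Leg 3 (279°, 2497 m): east 2497 sin 279° = -2466.26, north 2497 cos 279° = 390.62
Leg 4 (342°, 3864 m): east 3864 sin 342° = -1194.04, north 3864 cos 342° = 3674.88
Summing: -3237.18 m east, 4810.56 m north → (-3237, 4811).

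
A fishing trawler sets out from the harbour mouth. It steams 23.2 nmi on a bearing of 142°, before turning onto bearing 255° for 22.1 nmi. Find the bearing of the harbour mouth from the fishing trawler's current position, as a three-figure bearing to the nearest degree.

016°

Leg 1 (142°, 23.2 nmi): east 23.2 sin 142° = 14.28, north 23.2 cos 142° = -18.28
Leg 2 (255°, 22.1 nmi): east 22.1 sin 255° = -21.35, north 22.1 cos 255° = -5.72
Net displacement: -7.06 east, -24.00 north. Direction back to start is (7.06, 24.00): bearing = atan2(7.06, 24.00) mod 360° = 16.40° ≈ 016°.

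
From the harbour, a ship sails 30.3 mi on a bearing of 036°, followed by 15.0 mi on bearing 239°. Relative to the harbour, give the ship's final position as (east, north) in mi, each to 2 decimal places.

(4.95, 16.79)

Leg 1 (036°, 30.3 mi): east 30.3 sin 36° = 17.81, north 30.3 cos 36° = 24.51
Leg 2 (239°, 15.0 mi): east 15.0 sin 239° = -12.86, north 15.0 cos 239° = -7.73
Summing: 4.95 mi east, 16.79 mi north → (4.95, 16.79).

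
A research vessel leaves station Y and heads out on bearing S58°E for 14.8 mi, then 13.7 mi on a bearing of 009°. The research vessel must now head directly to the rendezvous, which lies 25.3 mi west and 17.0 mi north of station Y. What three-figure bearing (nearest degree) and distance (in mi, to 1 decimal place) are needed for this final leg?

Leg 1 (S58°E, 14.8 mi): east 14.8 sin 122° = 12.55, north 14.8 cos 122° = -7.84
Leg 2 (009°, 13.7 mi): east 13.7 sin 9° = 2.14, north 13.7 cos 9° = 13.53
Current position: (14.69, 5.69). Target: (-25.3, 17.0). Remaining: Δeast = -39.99, Δnorth = 11.31.
Bearing = atan2(-39.99, 11.31) mod 360° = 285.79°; distance = √((-39.99)² + (11.31)²) = 41.563 mi.

286°, 41.6 mi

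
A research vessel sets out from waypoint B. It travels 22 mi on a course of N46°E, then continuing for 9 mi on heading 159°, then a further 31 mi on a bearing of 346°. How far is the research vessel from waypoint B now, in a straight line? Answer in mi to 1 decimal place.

38.7 mi

Leg 1 (N46°E, 22 mi): east 22 sin 46° = 15.83, north 22 cos 46° = 15.28
Leg 2 (159°, 9 mi): east 9 sin 159° = 3.23, north 9 cos 159° = -8.40
Leg 3 (346°, 31 mi): east 31 sin 346° = -7.50, north 31 cos 346° = 30.08
Net: 11.55 east, 36.96 north. Distance = √((11.55)² + (36.96)²) = 38.722 mi.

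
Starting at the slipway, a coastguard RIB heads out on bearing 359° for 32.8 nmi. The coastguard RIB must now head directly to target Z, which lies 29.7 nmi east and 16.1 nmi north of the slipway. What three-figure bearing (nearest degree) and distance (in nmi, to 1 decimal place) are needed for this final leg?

Leg 1 (359°, 32.8 nmi): east 32.8 sin 359° = -0.57, north 32.8 cos 359° = 32.80
Current position: (-0.57, 32.80). Target: (29.7, 16.1). Remaining: Δeast = 30.27, Δnorth = -16.70.
Bearing = atan2(30.27, -16.70) mod 360° = 118.88°; distance = √((30.27)² + (-16.70)²) = 34.571 nmi.

119°, 34.6 nmi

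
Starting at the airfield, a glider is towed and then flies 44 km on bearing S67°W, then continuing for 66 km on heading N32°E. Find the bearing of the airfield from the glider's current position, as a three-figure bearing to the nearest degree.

Leg 1 (S67°W, 44 km): east 44 sin 247° = -40.50, north 44 cos 247° = -17.19
Leg 2 (N32°E, 66 km): east 66 sin 32° = 34.97, north 66 cos 32° = 55.97
Net displacement: -5.53 east, 38.78 north. Direction back to start is (5.53, -38.78): bearing = atan2(5.53, -38.78) mod 360° = 171.89° ≈ 172°.

172°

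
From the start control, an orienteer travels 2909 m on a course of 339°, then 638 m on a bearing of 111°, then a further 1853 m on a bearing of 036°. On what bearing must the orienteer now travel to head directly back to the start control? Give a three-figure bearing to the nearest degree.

Leg 1 (339°, 2909 m): east 2909 sin 339° = -1042.49, north 2909 cos 339° = 2715.79
Leg 2 (111°, 638 m): east 638 sin 111° = 595.62, north 638 cos 111° = -228.64
Leg 3 (036°, 1853 m): east 1853 sin 36° = 1089.17, north 1853 cos 36° = 1499.11
Net displacement: 642.30 east, 3986.26 north. Direction back to start is (-642.30, -3986.26): bearing = atan2(-642.30, -3986.26) mod 360° = 189.15° ≈ 189°.

189°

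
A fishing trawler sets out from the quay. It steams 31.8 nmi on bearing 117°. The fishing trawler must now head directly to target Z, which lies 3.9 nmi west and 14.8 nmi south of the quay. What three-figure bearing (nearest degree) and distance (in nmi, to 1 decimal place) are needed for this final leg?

Leg 1 (117°, 31.8 nmi): east 31.8 sin 117° = 28.33, north 31.8 cos 117° = -14.44
Current position: (28.33, -14.44). Target: (-3.9, -14.8). Remaining: Δeast = -32.23, Δnorth = -0.36.
Bearing = atan2(-32.23, -0.36) mod 360° = 269.35°; distance = √((-32.23)² + (-0.36)²) = 32.236 nmi.

269°, 32.2 nmi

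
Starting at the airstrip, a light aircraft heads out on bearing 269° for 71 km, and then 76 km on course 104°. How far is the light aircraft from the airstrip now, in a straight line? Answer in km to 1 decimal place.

Leg 1 (269°, 71 km): east 71 sin 269° = -70.99, north 71 cos 269° = -1.24
Leg 2 (104°, 76 km): east 76 sin 104° = 73.74, north 76 cos 104° = -18.39
Net: 2.75 east, -19.63 north. Distance = √((2.75)² + (-19.63)²) = 19.817 km.

19.8 km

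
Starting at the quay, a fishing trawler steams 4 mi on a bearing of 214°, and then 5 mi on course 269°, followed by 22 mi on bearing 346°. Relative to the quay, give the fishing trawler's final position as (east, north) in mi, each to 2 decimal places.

(-12.56, 17.94)

Leg 1 (214°, 4 mi): east 4 sin 214° = -2.24, north 4 cos 214° = -3.32
Leg 2 (269°, 5 mi): east 5 sin 269° = -5.00, north 5 cos 269° = -0.09
Leg 3 (346°, 22 mi): east 22 sin 346° = -5.32, north 22 cos 346° = 21.35
Summing: -12.56 mi east, 17.94 mi north → (-12.56, 17.94).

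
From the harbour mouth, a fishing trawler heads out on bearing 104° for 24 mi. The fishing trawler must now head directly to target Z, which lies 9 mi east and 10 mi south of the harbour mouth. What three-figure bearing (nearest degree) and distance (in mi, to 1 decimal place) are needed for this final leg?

254°, 14.9 mi

Leg 1 (104°, 24 mi): east 24 sin 104° = 23.29, north 24 cos 104° = -5.81
Current position: (23.29, -5.81). Target: (9, -10). Remaining: Δeast = -14.29, Δnorth = -4.19.
Bearing = atan2(-14.29, -4.19) mod 360° = 253.64°; distance = √((-14.29)² + (-4.19)²) = 14.890 mi.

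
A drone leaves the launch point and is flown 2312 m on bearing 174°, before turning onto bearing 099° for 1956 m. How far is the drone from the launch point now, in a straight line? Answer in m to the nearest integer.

3393 m

Leg 1 (174°, 2312 m): east 2312 sin 174° = 241.67, north 2312 cos 174° = -2299.33
Leg 2 (099°, 1956 m): east 1956 sin 99° = 1931.92, north 1956 cos 99° = -305.99
Net: 2173.59 east, -2605.32 north. Distance = √((2173.59)² + (-2605.32)²) = 3392.960 m.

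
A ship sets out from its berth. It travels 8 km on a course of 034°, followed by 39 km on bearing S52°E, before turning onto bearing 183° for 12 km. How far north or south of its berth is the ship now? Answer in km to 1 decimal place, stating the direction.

Leg 1 (034°, 8 km): east 8 sin 34° = 4.47, north 8 cos 34° = 6.63
Leg 2 (S52°E, 39 km): east 39 sin 128° = 30.73, north 39 cos 128° = -24.01
Leg 3 (183°, 12 km): east 12 sin 183° = -0.63, north 12 cos 183° = -11.98
Net north component: -29.36 km.

29.4 km south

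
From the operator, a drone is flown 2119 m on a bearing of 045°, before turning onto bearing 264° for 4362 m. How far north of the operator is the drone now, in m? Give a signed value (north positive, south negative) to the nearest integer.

Leg 1 (045°, 2119 m): east 2119 sin 45° = 1498.36, north 2119 cos 45° = 1498.36
Leg 2 (264°, 4362 m): east 4362 sin 264° = -4338.10, north 4362 cos 264° = -455.95
Net north component: 1042.41 m.

1042 m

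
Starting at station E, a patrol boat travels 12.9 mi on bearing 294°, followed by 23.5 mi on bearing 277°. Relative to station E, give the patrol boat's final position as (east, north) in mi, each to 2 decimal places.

Leg 1 (294°, 12.9 mi): east 12.9 sin 294° = -11.78, north 12.9 cos 294° = 5.25
Leg 2 (277°, 23.5 mi): east 23.5 sin 277° = -23.32, north 23.5 cos 277° = 2.86
Summing: -35.11 mi east, 8.11 mi north → (-35.11, 8.11).

(-35.11, 8.11)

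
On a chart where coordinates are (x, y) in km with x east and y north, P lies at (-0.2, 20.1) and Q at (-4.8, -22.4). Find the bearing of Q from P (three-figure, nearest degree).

Δeast = -4.8 − -0.2 = -4.60; Δnorth = -22.4 − 20.1 = -42.50.
Bearing = atan2(Δeast, Δnorth) mod 360° = 186.18° ≈ 186°.

186°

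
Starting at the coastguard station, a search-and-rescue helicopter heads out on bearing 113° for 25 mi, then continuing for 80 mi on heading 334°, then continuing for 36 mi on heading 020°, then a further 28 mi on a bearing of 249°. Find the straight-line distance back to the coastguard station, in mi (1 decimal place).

89.7 mi

Leg 1 (113°, 25 mi): east 25 sin 113° = 23.01, north 25 cos 113° = -9.77
Leg 2 (334°, 80 mi): east 80 sin 334° = -35.07, north 80 cos 334° = 71.90
Leg 3 (020°, 36 mi): east 36 sin 20° = 12.31, north 36 cos 20° = 33.83
Leg 4 (249°, 28 mi): east 28 sin 249° = -26.14, north 28 cos 249° = -10.03
Net: -25.88 east, 85.93 north. Distance = √((-25.88)² + (85.93)²) = 89.744 mi.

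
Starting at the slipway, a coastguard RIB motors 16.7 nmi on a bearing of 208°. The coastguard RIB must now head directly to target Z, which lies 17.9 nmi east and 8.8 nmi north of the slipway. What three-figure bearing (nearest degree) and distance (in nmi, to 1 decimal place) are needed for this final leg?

048°, 34.9 nmi

Leg 1 (208°, 16.7 nmi): east 16.7 sin 208° = -7.84, north 16.7 cos 208° = -14.75
Current position: (-7.84, -14.75). Target: (17.9, 8.8). Remaining: Δeast = 25.74, Δnorth = 23.55.
Bearing = atan2(25.74, 23.55) mod 360° = 47.55°; distance = √((25.74)² + (23.55)²) = 34.885 nmi.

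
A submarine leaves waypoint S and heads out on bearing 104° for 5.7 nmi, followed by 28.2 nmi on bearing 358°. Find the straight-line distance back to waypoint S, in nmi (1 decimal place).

27.2 nmi

Leg 1 (104°, 5.7 nmi): east 5.7 sin 104° = 5.53, north 5.7 cos 104° = -1.38
Leg 2 (358°, 28.2 nmi): east 28.2 sin 358° = -0.98, north 28.2 cos 358° = 28.18
Net: 4.55 east, 26.80 north. Distance = √((4.55)² + (26.80)²) = 27.187 nmi.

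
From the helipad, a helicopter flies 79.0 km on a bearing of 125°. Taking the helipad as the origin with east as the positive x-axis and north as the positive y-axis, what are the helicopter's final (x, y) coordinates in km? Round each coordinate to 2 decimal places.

Leg 1 (125°, 79.0 km): east 79.0 sin 125° = 64.71, north 79.0 cos 125° = -45.31
Summing: 64.71 km east, -45.31 km north → (64.71, -45.31).

(64.71, -45.31)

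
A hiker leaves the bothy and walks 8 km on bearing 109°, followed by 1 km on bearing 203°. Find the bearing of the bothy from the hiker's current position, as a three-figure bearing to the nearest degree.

296°

Leg 1 (109°, 8 km): east 8 sin 109° = 7.56, north 8 cos 109° = -2.60
Leg 2 (203°, 1 km): east 1 sin 203° = -0.39, north 1 cos 203° = -0.92
Net displacement: 7.17 east, -3.53 north. Direction back to start is (-7.17, 3.53): bearing = atan2(-7.17, 3.53) mod 360° = 296.17° ≈ 296°.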